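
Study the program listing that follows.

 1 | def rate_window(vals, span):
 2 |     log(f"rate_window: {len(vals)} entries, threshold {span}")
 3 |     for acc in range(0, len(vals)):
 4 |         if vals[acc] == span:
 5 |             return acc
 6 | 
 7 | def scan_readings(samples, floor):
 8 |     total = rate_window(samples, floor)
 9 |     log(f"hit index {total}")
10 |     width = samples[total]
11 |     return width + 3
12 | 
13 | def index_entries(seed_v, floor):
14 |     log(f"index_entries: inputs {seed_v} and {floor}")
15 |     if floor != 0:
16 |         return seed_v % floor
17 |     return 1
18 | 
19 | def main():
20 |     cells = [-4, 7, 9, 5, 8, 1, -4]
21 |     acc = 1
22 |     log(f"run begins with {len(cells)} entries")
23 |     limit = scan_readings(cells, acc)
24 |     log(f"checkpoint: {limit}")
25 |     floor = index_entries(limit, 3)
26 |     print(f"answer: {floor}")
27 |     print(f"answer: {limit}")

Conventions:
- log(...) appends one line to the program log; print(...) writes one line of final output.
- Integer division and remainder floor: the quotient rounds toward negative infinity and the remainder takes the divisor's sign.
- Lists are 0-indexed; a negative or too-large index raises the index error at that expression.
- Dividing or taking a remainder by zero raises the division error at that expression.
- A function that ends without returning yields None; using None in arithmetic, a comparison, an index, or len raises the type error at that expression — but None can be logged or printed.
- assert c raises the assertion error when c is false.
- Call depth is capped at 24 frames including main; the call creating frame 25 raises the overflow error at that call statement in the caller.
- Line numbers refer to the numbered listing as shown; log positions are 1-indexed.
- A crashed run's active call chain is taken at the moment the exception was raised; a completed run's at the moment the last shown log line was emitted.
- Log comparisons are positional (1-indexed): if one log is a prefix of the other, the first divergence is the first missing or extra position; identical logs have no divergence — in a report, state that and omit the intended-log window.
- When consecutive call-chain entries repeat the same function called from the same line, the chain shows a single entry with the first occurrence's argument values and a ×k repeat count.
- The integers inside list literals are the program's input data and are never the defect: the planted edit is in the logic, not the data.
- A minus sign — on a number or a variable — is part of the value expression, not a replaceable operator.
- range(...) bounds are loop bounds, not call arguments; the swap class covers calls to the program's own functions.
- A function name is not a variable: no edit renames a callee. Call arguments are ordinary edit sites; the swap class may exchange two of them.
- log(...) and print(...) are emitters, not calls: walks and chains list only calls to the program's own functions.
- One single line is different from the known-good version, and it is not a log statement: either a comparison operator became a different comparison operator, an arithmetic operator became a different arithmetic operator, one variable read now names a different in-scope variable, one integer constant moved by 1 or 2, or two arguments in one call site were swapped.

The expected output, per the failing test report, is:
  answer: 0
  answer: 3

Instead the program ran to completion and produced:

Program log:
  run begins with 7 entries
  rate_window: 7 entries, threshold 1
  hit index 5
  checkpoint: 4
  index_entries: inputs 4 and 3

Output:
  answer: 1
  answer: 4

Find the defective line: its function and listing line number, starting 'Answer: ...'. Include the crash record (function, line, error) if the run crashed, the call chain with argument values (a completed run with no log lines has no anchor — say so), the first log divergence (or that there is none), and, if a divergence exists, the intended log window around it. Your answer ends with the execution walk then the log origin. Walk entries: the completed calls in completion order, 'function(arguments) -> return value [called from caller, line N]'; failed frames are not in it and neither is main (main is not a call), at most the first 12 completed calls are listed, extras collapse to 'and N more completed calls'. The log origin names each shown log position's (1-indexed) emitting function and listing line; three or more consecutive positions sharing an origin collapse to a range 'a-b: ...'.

Answer: the defect is in scan_readings at line 11.
Key fact: Everything matches until log position 4, which reads 'checkpoint: 4' in place of 'checkpoint: 3'.
Call chain: main -> index_entries(4, 3) (called at line 25).
First divergence: position 4; shown 'checkpoint: 4' vs intended 'checkpoint: 3'.
Intended log window:
  2: rate_window: 7 entries, threshold 1
  3: hit index 5
  4: checkpoint: 3
  5: index_entries: inputs 3 and 3
Execution walk:
  rate_window([-4, 7, 9, 5, 8, 1, -4], 1) -> 5  [called from scan_readings, line 8]
  scan_readings([-4, 7, 9, 5, 8, 1, -4], 1) -> 4  [called from main, line 23]
  index_entries(4, 3) -> 1  [called from main, line 25]
Log origins:
  1 — main, line 22
  2 — rate_window, line 2
  3 — scan_readings, line 9
  4 — main, line 24
  5 — index_entries, line 14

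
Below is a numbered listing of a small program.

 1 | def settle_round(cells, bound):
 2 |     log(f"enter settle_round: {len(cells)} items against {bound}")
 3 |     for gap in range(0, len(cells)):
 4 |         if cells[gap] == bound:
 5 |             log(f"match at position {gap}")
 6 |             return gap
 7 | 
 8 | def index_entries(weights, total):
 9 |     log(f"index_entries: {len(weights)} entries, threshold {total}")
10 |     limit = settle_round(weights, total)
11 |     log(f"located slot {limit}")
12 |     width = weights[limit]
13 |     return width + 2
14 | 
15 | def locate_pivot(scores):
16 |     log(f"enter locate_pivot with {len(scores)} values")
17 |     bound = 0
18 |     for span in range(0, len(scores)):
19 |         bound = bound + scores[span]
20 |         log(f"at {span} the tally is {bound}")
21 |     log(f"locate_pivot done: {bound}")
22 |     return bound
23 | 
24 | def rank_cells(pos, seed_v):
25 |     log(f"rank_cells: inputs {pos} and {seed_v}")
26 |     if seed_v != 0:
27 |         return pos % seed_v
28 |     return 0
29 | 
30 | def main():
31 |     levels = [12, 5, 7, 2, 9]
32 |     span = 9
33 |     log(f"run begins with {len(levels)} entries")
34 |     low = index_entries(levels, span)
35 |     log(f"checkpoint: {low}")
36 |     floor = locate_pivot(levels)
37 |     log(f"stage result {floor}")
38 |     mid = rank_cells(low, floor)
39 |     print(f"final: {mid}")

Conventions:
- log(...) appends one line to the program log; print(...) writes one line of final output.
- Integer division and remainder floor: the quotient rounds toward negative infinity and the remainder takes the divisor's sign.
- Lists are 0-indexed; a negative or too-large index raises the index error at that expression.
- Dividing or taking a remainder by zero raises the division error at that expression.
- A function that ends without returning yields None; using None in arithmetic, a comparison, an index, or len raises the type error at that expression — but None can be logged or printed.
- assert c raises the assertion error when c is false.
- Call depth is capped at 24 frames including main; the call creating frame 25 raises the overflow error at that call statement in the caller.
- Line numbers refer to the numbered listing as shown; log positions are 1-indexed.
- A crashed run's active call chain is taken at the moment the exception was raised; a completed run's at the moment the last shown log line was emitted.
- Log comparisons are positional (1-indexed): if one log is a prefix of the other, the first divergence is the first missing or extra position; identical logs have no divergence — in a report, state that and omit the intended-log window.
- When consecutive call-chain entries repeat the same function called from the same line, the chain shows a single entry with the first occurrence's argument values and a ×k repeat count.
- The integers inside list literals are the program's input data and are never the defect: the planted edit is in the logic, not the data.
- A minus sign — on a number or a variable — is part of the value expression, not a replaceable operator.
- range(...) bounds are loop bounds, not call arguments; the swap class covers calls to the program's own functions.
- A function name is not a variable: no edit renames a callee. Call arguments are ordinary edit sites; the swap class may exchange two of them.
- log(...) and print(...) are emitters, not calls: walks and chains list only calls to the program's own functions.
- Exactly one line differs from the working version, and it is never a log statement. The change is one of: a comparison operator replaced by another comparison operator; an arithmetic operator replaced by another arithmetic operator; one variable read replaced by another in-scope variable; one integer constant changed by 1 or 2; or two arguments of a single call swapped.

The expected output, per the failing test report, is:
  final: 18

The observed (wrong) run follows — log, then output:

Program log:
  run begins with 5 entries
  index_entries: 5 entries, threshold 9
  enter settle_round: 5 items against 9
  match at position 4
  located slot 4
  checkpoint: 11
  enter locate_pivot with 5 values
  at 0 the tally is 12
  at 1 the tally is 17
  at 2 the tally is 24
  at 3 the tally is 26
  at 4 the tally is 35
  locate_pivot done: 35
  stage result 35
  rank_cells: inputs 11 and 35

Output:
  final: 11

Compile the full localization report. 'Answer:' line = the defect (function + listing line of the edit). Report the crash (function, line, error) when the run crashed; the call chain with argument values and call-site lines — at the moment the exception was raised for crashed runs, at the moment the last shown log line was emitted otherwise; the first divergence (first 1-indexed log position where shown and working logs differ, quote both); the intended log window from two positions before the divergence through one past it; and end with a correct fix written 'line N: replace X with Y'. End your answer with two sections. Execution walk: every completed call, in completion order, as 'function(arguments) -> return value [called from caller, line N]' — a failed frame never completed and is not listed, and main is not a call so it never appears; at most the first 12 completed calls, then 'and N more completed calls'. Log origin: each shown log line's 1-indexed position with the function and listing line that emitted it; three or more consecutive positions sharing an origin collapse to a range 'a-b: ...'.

Answer: the defect is in index_entries at line 13.
Key fact: Log line 6 is where behavior first shows: 'checkpoint: 11' appears instead of 'checkpoint: 18'.
Call chain: main -> rank_cells(11, 35) (called at line 38).
First divergence: position 6 — shown 'checkpoint: 11', intended 'checkpoint: 18'.
Intended log window:
  4: match at position 4
  5: located slot 4
  6: checkpoint: 18
  7: enter locate_pivot with 5 values
Execution walk:
  settle_round([12, 5, 7, 2, 9], 9) -> 4  [called from index_entries, line 10]
  index_entries([12, 5, 7, 2, 9], 9) -> 11  [called from main, line 34]
  locate_pivot([12, 5, 7, 2, 9]) -> 35  [called from main, line 36]
  rank_cells(11, 35) -> 11  [called from main, line 38]
Origin of each log line:
  1: from main, line 33
  2: from index_entries, line 9
  3: from settle_round, line 2
  4: from settle_round, line 5
  5: from index_entries, line 11
  6: from main, line 35
  7: from locate_pivot, line 16
  8-12: from locate_pivot, line 20
  13: from locate_pivot, line 21
  14: from main, line 37
  15: from rank_cells, line 25
A correct fix: line 13: replace `+` with `*`.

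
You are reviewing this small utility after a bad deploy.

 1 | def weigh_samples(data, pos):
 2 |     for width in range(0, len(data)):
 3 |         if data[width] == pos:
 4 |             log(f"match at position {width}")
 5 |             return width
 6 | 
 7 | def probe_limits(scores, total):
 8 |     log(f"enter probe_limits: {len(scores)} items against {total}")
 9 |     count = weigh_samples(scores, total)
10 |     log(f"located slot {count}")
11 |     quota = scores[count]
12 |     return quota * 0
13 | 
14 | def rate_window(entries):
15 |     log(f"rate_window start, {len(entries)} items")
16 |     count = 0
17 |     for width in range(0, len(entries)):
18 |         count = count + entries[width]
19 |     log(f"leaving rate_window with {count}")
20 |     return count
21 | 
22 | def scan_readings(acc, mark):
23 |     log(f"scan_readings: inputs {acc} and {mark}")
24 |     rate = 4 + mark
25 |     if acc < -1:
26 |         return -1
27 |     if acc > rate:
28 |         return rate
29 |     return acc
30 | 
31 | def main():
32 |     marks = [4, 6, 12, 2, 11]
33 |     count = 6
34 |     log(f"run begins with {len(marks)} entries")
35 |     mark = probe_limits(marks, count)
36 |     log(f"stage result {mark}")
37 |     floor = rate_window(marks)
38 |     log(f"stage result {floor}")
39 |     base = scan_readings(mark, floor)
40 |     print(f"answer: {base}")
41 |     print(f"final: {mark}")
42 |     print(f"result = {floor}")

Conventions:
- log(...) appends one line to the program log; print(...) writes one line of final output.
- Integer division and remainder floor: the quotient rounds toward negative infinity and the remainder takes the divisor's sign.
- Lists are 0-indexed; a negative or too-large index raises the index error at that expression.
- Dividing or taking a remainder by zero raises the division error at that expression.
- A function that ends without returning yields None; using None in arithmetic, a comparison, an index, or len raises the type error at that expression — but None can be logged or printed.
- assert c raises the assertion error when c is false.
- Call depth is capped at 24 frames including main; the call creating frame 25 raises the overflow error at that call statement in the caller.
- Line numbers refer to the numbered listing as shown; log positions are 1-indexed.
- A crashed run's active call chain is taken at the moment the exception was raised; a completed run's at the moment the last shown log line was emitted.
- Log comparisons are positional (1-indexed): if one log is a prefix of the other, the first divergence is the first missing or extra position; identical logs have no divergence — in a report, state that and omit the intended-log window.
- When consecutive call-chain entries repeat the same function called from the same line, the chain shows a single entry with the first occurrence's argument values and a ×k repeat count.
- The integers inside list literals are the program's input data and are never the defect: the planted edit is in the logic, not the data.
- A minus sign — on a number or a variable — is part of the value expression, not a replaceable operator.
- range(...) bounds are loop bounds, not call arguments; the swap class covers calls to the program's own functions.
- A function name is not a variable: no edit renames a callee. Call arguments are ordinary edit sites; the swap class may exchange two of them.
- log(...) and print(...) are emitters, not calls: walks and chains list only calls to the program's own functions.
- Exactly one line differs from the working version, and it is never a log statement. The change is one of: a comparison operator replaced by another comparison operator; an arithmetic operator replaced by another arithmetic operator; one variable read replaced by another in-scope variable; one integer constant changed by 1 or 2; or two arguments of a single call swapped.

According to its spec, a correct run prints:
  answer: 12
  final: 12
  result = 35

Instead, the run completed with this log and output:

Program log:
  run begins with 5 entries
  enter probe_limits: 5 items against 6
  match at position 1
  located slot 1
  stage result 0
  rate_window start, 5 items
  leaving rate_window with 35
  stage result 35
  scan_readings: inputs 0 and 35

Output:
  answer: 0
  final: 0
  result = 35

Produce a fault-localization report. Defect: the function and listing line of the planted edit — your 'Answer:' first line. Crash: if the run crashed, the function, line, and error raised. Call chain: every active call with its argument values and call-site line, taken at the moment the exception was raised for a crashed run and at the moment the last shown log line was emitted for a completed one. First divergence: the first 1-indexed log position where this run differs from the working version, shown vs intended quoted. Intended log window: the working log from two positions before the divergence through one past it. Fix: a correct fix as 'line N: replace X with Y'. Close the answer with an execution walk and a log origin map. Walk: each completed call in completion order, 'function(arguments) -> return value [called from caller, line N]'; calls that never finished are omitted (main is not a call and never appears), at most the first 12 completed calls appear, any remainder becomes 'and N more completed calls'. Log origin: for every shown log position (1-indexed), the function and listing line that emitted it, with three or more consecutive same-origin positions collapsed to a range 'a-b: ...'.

Answer: the defect is in probe_limits at line 12.
Key fact: Log line 5 is where behavior first shows: 'stage result 0' appears instead of 'stage result 12'.
Call chain: main -> scan_readings(0, 35) (called at line 39).
First divergence: position 5 — the shown line 'stage result 0' should read 'stage result 12'.
Intended log window:
  3: match at position 1
  4: located slot 1
  5: stage result 12
  6: rate_window start, 5 items
Execution walk:
  weigh_samples([4, 6, 12, 2, 11], 6) -> 1  [called from probe_limits, line 9]
  probe_limits([4, 6, 12, 2, 11], 6) -> 0  [called from main, line 35]
  rate_window([4, 6, 12, 2, 11]) -> 35  [called from main, line 37]
  scan_readings(0, 35) -> 0  [called from main, line 39]
Log origin:
  1: logged in main at line 34
  2: logged in probe_limits at line 8
  3: logged in weigh_samples at line 4
  4: logged in probe_limits at line 10
  5: logged in main at line 36
  6: logged in rate_window at line 15
  7: logged in rate_window at line 19
  8: logged in main at line 38
  9: logged in scan_readings at line 23
A correct fix: line 12: replace `0` with `2`.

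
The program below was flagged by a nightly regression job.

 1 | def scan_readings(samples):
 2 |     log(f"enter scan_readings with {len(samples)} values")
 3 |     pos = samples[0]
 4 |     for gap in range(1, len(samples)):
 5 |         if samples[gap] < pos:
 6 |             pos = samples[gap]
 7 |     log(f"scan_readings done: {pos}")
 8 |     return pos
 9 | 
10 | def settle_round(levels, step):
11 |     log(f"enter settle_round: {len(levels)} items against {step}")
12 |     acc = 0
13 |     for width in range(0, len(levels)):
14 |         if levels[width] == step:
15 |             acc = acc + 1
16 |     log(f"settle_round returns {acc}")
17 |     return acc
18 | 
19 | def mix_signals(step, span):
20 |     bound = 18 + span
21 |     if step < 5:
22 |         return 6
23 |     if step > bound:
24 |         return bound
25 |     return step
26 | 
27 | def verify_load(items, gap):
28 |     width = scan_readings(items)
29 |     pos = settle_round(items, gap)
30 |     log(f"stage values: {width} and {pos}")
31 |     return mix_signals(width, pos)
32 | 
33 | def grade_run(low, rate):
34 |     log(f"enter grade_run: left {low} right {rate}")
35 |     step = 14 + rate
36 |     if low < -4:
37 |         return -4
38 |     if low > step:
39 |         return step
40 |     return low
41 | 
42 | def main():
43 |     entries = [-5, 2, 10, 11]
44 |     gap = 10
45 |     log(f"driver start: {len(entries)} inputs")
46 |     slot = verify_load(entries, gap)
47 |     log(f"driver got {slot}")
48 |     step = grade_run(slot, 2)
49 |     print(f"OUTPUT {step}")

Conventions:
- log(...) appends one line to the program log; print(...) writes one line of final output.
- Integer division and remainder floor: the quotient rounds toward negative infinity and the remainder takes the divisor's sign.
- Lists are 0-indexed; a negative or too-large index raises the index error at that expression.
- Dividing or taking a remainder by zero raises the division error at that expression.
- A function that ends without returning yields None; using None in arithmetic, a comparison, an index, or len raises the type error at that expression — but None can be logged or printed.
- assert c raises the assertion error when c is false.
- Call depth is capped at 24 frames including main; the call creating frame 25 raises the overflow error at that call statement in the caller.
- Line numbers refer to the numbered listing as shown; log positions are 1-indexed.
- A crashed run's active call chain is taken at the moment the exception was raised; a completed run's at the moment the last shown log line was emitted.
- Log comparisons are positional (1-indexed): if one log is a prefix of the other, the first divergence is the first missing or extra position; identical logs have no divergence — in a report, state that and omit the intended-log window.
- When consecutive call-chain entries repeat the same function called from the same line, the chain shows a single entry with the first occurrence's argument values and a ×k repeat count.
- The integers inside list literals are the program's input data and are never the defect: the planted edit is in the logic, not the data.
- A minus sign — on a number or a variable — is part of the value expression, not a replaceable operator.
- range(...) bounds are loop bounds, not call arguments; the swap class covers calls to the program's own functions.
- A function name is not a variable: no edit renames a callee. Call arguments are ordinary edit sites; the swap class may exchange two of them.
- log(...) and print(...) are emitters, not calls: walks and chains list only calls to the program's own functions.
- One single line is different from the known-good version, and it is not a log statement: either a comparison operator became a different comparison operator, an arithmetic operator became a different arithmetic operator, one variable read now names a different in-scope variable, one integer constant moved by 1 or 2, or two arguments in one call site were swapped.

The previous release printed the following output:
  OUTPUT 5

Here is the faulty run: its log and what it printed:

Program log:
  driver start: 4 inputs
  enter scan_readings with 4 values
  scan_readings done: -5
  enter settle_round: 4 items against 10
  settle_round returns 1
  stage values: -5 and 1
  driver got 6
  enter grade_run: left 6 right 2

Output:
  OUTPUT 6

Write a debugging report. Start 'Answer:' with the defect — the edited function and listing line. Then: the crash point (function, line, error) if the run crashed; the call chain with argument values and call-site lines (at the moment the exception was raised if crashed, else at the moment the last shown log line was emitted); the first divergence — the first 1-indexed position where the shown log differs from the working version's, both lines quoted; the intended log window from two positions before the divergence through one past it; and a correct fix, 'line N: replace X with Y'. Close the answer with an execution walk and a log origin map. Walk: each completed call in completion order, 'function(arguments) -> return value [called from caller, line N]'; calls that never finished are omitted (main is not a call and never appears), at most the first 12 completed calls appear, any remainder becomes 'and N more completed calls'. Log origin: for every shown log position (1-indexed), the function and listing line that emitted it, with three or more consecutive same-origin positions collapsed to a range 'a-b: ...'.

Answer: the defect is in mix_signals at line 22.
Core observation: At log position 7 the runs split — shown 'driver got 6', but the working version logs 'driver got 5'.
Call chain: main -> grade_run(6, 2) (called at line 48).
First divergence: position 7 — the shown line 'driver got 6' should read 'driver got 5'.
Intended log window:
  5: settle_round returns 1
  6: stage values: -5 and 1
  7: driver got 5
  8: enter grade_run: left 5 right 2
Execution walk:
  scan_readings([-5, 2, 10, 11]) -> -5  [called from verify_load, line 28]
  settle_round([-5, 2, 10, 11], 10) -> 1  [called from verify_load, line 29]
  mix_signals(-5, 1) -> 6  [called from verify_load, line 31]
  verify_load([-5, 2, 10, 11], 10) -> 6  [called from main, line 46]
  grade_run(6, 2) -> 6  [called from main, line 48]
Origin of each log line:
  1: from main, line 45
  2: from scan_readings, line 2
  3: from scan_readings, line 7
  4: from settle_round, line 11
  5: from settle_round, line 16
  6: from verify_load, line 30
  7: from main, line 47
  8: from grade_run, line 34
A correct fix: line 22: replace `6` with `5`.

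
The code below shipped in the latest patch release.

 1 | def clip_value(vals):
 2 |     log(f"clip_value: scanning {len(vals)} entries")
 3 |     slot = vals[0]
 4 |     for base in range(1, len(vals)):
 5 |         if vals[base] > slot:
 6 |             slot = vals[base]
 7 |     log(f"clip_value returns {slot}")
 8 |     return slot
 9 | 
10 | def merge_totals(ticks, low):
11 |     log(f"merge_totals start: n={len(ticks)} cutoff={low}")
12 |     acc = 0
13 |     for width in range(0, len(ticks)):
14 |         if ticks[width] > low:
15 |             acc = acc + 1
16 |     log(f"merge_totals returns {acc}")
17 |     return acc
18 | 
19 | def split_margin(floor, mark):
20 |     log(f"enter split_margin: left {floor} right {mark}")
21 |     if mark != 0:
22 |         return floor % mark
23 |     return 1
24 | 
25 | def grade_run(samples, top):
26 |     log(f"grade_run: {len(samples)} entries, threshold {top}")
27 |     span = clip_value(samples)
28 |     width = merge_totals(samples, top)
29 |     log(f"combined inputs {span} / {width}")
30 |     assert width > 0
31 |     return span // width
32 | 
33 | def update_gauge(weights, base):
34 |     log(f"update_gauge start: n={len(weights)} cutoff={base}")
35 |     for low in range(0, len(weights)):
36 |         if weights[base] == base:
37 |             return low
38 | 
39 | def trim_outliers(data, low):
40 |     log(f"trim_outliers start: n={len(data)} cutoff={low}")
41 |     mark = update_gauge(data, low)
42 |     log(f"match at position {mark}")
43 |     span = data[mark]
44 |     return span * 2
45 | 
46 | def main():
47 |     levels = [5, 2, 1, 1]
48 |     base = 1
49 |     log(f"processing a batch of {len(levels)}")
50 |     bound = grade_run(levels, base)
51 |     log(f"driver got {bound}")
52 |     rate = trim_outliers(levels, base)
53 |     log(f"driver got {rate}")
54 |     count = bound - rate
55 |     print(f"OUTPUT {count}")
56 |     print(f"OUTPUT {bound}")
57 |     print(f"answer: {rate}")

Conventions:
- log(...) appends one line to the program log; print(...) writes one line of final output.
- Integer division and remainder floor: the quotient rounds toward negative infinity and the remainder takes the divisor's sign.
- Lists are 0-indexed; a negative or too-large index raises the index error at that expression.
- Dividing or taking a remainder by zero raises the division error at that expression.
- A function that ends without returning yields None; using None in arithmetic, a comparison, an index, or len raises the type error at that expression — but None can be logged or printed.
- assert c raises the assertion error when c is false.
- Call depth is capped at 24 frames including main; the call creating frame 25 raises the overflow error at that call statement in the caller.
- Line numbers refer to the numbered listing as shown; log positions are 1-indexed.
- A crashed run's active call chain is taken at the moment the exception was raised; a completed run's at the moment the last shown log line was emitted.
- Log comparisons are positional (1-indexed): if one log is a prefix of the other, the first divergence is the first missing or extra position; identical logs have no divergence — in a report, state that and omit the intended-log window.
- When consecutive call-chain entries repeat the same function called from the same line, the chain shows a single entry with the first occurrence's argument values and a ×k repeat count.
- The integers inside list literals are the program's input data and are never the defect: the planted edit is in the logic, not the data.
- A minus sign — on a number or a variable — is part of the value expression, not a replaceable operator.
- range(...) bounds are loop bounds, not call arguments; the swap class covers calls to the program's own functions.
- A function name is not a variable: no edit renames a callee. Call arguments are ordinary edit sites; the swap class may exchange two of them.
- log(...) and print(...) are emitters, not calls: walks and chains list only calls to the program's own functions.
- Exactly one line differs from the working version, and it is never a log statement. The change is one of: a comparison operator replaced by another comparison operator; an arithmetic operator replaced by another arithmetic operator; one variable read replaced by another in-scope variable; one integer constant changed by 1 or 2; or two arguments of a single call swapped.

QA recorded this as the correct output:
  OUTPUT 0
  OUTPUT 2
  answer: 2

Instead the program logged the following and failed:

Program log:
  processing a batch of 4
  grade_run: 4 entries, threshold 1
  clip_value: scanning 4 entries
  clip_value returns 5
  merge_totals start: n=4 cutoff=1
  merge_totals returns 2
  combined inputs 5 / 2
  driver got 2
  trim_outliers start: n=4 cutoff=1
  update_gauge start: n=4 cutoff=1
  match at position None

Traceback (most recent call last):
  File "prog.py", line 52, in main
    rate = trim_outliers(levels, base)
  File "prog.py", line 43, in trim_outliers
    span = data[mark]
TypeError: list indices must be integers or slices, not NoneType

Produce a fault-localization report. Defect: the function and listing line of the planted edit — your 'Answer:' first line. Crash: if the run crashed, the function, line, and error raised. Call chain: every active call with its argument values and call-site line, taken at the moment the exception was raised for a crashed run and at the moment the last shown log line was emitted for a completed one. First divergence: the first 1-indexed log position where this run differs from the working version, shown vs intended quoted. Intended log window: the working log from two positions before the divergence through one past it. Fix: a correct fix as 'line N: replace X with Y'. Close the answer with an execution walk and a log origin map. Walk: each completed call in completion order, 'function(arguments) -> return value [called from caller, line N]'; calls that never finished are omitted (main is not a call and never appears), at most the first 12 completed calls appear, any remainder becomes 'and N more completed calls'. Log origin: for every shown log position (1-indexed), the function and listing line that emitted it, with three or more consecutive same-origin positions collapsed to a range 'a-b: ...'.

Answer: the defect is in update_gauge at line 36.
Key fact: Position 11 is the first bad log line: 'match at position None' should read 'match at position 2'.
Crash: trim_outliers, line 43, TypeError.
Call chain: main -> trim_outliers([5, 2, 1, 1], 1) (called at line 52).
First divergence: position 11 — shown 'match at position None', intended 'match at position 2'.
Intended log window:
  9: trim_outliers start: n=4 cutoff=1
  10: update_gauge start: n=4 cutoff=1
  11: match at position 2
  12: driver got 2
Execution walk:
  clip_value([5, 2, 1, 1]) -> 5  [called from grade_run, line 27]
  merge_totals([5, 2, 1, 1], 1) -> 2  [called from grade_run, line 28]
  grade_run([5, 2, 1, 1], 1) -> 2  [called from main, line 50]
  update_gauge([5, 2, 1, 1], 1) -> None  [called from trim_outliers, line 41]
Log origin:
  1: from main, line 49
  2: from grade_run, line 26
  3: from clip_value, line 2
  4: from clip_value, line 7
  5: from merge_totals, line 11
  6: from merge_totals, line 16
  7: from grade_run, line 29
  8: from main, line 51
  9: from trim_outliers, line 40
  10: from update_gauge, line 34
  11: from trim_outliers, line 42
A correct fix: line 36: replace `weights[base]` with `weights[low]`.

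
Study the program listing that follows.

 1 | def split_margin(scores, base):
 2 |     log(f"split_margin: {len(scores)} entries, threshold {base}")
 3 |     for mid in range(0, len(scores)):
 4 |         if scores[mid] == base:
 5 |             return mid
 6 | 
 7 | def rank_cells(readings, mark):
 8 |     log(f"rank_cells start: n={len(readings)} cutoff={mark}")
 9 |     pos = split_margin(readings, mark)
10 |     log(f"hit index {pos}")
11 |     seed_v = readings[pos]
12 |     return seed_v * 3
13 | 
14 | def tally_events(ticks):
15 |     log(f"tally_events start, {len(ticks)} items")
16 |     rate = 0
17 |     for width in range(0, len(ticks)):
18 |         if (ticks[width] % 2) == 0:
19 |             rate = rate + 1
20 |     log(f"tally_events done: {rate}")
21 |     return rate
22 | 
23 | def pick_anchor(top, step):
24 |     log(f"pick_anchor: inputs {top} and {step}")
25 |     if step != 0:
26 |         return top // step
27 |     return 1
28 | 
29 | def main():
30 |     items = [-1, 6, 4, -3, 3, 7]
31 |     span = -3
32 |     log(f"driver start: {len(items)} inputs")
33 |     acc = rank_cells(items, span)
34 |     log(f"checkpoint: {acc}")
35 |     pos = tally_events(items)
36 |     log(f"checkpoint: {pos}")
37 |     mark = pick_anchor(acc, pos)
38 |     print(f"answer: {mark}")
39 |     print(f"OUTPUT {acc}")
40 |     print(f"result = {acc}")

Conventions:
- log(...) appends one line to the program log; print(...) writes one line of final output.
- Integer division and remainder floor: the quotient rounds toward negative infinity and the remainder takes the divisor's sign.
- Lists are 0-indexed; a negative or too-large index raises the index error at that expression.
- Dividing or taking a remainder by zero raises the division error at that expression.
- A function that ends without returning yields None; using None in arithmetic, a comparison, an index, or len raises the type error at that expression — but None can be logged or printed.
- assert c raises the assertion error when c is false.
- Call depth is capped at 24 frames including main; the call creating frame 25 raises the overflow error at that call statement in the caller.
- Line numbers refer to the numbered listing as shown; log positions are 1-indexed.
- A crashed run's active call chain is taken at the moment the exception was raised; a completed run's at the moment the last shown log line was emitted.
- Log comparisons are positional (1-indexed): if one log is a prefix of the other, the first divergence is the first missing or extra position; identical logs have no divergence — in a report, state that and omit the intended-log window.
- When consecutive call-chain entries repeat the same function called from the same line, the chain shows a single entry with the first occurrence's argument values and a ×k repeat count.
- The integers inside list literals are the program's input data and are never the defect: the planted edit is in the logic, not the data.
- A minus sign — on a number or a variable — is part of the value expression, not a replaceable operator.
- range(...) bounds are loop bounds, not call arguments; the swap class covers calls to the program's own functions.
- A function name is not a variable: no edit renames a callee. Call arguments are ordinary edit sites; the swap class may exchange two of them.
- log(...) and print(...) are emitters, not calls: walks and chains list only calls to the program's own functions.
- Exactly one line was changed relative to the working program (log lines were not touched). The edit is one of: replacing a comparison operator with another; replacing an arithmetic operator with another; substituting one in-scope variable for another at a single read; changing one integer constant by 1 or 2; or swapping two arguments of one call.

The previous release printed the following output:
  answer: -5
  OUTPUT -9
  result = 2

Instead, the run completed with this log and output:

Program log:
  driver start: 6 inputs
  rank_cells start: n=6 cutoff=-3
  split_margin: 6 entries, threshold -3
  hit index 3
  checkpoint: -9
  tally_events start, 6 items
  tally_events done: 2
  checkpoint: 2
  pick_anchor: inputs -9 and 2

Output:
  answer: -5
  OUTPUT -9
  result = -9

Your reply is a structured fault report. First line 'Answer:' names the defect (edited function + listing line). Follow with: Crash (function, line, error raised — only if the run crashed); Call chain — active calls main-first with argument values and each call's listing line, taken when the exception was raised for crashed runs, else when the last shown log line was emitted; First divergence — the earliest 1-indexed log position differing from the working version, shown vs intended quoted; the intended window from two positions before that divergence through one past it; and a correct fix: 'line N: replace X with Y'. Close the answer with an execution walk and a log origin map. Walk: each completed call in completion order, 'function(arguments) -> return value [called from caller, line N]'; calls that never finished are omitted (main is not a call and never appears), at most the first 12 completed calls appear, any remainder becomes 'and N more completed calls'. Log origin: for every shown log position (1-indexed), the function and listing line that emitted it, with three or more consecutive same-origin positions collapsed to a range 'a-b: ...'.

Answer: the defect is in main at line 40.
Key observation: No log line changed; the fault shows up purely in the output.
Call chain: main -> pick_anchor(-9, 2) (called at line 37).
First divergence: none; the two logs match at every position.
Execution walk:
  split_margin([-1, 6, 4, -3, 3, 7], -3) -> 3  [called from rank_cells, line 9]
  rank_cells([-1, 6, 4, -3, 3, 7], -3) -> -9  [called from main, line 33]
  tally_events([-1, 6, 4, -3, 3, 7]) -> 2  [called from main, line 35]
  pick_anchor(-9, 2) -> -5  [called from main, line 37]
Log origins:
  1: logged in main at line 32
  2: logged in rank_cells at line 8
  3: logged in split_margin at line 2
  4: logged in rank_cells at line 10
  5: logged in main at line 34
  6: logged in tally_events at line 15
  7: logged in tally_events at line 20
  8: logged in main at line 36
  9: logged in pick_anchor at line 24
A correct fix: line 40: replace `acc` with `pos`.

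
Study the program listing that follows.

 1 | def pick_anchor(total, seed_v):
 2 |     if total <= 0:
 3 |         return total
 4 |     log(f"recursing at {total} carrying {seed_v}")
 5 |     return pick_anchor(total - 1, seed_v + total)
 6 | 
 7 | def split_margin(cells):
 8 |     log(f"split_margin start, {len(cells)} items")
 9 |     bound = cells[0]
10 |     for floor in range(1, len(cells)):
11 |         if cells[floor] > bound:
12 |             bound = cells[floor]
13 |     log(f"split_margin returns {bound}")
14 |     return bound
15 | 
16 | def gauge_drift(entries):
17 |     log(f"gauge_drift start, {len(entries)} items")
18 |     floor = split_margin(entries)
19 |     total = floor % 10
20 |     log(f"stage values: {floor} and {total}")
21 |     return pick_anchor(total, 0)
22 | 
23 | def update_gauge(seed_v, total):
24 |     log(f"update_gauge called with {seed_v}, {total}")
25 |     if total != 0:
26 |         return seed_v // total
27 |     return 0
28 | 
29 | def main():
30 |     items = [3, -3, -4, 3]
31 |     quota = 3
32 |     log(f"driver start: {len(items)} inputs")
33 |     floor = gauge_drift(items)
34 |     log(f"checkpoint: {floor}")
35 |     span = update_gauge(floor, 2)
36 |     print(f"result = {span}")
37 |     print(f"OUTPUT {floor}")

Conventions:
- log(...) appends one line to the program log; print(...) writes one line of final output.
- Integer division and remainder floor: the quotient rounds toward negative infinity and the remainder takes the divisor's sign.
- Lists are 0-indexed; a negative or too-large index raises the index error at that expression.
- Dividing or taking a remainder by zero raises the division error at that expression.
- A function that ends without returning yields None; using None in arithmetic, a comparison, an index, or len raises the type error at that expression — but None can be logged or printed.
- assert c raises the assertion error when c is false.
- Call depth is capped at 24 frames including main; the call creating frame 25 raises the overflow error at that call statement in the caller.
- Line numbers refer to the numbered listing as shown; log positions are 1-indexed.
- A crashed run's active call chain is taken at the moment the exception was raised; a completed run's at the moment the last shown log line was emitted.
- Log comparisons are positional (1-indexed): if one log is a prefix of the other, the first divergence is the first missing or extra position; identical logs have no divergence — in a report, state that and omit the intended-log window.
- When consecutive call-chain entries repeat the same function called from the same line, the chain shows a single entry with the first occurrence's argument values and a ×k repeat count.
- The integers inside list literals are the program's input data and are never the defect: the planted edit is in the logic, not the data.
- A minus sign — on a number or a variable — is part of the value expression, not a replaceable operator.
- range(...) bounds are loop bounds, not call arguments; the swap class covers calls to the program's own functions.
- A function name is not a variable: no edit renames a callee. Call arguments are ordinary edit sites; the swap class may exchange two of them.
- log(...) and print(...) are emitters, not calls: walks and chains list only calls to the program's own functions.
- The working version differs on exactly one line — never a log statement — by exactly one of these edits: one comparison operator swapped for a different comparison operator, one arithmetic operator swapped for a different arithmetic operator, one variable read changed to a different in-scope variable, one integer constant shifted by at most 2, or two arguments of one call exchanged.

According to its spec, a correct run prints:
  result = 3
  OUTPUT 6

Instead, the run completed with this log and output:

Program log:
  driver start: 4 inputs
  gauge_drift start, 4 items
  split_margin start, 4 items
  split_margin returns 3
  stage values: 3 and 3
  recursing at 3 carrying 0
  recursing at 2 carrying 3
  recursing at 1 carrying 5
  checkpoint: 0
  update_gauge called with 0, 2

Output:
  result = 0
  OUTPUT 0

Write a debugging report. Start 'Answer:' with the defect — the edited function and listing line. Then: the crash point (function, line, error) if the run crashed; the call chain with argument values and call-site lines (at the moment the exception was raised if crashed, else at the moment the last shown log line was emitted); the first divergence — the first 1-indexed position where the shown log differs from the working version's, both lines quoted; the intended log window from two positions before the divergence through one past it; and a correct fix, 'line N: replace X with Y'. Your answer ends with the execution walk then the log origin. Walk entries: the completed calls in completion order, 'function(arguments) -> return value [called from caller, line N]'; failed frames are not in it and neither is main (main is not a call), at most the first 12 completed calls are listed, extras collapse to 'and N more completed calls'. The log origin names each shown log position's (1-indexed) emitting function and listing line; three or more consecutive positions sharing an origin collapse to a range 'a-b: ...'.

Answer: the defect is in pick_anchor at line 3.
Key observation: The log first diverges at position 9: the faulty run prints 'checkpoint: 0' where the working version prints 'checkpoint: 6'.
Call chain: main -> update_gauge(0, 2) (called at line 35).
First divergence: at position 9 the run shows 'checkpoint: 0' where the working version logs 'checkpoint: 6'.
Intended log window:
  7: recursing at 2 carrying 3
  8: recursing at 1 carrying 5
  9: checkpoint: 6
  10: update_gauge called with 6, 2
Execution walk:
  split_margin([3, -3, -4, 3]) -> 3  [called from gauge_drift, line 18]
  pick_anchor(0, 6) -> 0  [called from pick_anchor, line 5]
  pick_anchor(1, 5) -> 0  [called from pick_anchor, line 5]
  pick_anchor(2, 3) -> 0  [called from pick_anchor, line 5]
  pick_anchor(3, 0) -> 0  [called from gauge_drift, line 21]
  gauge_drift([3, -3, -4, 3]) -> 0  [called from main, line 33]
  update_gauge(0, 2) -> 0  [called from main, line 35]
Origin of each log line:
  1: emitted by main (line 32)
  2: emitted by gauge_drift (line 17)
  3: emitted by split_margin (line 8)
  4: emitted by split_margin (line 13)
  5: emitted by gauge_drift (line 20)
  6-8: emitted by pick_anchor (line 4)
  9: emitted by main (line 34)
  10: emitted by update_gauge (line 24)
A correct fix: line 3: replace `total` with `seed_v`.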